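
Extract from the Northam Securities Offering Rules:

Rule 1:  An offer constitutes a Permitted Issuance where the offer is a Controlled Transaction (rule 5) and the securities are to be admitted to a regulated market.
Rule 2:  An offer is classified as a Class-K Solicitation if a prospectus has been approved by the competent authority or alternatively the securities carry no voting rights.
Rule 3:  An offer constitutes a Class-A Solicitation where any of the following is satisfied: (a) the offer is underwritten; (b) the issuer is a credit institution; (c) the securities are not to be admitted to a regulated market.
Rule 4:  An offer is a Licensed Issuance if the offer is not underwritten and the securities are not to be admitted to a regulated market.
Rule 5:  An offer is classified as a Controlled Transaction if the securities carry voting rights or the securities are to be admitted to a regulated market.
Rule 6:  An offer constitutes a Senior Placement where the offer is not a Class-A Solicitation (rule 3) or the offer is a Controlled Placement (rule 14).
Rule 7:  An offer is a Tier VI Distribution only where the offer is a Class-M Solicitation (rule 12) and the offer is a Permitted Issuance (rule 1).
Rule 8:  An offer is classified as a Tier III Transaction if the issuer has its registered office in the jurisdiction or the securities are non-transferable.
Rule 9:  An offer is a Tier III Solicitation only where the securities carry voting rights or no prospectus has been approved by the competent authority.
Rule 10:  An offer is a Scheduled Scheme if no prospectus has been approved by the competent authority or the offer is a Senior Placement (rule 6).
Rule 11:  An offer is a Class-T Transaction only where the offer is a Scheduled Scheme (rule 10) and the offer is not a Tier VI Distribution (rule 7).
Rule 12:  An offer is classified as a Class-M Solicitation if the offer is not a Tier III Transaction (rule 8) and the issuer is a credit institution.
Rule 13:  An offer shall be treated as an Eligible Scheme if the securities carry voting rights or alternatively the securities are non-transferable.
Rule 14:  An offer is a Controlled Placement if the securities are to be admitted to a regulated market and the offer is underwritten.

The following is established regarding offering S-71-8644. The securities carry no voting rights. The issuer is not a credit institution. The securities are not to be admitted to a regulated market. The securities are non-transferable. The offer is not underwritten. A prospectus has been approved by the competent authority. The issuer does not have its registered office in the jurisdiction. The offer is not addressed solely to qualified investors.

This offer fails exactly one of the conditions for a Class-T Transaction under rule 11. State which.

Scheduled Scheme

Under rule 3: the offer is underwritten? no; or the issuer is a credit institution? no; or the securities are not to be admitted to a regulated market? yes. So the offer is a Class-A Solicitation.
Under rule 14: the securities are to be admitted to a regulated market? no; and the offer is underwritten? no. So the offer is not a Controlled Placement.
Under rule 6: not a Class-A Solicitation (rule 3)? no; or Controlled Placement (rule 14)? no. So the offer is not a Senior Placement.
Under rule 10: no prospectus has been approved by the competent authority? no; or Senior Placement (rule 6)? no. So the offer is not a Scheduled Scheme.
Under rule 8: the issuer has its registered office in the jurisdiction? no; or the securities are non-transferable? yes. So the offer is a Tier III Transaction.
Under rule 12: not a Tier III Transaction (rule 8)? no; and the issuer is a credit institution? no. So the offer is not a Class-M Solicitation.
Under rule 5: the securities carry voting rights? no; or the securities are to be admitted to a regulated market? no. So the offer is not a Controlled Transaction.
Under rule 1: Controlled Transaction (rule 5)? no; and the securities are to be admitted to a regulated market? no. So the offer is not a Permitted Issuance.
Under rule 7: Class-M Solicitation (rule 12)? no; and Permitted Issuance (rule 1)? no. So the offer is not a Tier VI Distribution.
Under rule 11: Scheduled Scheme (rule 10)? no; and not a Tier VI Distribution (rule 7)? yes. So the offer is not a Class-T Transaction.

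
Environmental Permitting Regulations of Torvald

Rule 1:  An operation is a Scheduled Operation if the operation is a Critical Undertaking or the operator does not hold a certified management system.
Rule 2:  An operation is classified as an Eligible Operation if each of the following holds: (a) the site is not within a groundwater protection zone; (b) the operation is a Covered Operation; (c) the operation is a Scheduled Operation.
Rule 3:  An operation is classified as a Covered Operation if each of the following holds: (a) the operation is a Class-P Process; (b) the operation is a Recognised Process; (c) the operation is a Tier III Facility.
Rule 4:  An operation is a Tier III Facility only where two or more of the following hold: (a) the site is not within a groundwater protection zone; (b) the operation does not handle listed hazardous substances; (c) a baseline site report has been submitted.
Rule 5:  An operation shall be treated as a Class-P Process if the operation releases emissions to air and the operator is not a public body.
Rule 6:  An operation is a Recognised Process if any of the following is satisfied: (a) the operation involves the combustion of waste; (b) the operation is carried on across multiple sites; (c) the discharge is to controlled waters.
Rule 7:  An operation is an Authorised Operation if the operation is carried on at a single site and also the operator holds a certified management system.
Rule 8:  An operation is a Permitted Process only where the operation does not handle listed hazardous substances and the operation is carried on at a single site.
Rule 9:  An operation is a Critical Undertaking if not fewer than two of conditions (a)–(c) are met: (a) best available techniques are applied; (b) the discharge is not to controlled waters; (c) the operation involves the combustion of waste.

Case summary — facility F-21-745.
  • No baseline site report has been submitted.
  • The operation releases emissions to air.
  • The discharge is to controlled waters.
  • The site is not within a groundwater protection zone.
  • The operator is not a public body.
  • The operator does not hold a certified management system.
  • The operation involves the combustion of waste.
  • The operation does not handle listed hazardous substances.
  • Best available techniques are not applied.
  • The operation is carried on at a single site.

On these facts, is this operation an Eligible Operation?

rule 5 — Class-P Process: [the operation releases emissions to air? yes] AND [the operator is not a public body? yes] → satisfied.
rule 6 — Recognised Process: [the operation involves the combustion of waste? yes] OR [the operation is carried on across multiple sites? no] OR [the discharge is to controlled waters? yes] → satisfied.
rule 4 — Tier III Facility: the site is not within a groundwater protection zone? yes; the operation does not handle listed hazardous substances? yes; a baseline site report has been submitted? no — 2 of 3 hold (need ≥2) → satisfied.
rule 3 — Covered Operation: [Class-P Process (rule 5)? yes] AND [Recognised Process (rule 6)? yes] AND [Tier III Facility (rule 4)? yes] → satisfied.
rule 9 — Critical Undertaking: best available techniques are applied? no; the discharge is not to controlled waters? no; the operation involves the combustion of waste? yes — 1 of 3 hold (need ≥2) → not satisfied.
rule 1 — Scheduled Operation: [Critical Undertaking (rule 9)? no] OR [the operator does not hold a certified management system? yes] → satisfied.
rule 2 — Eligible Operation: [the site is not within a groundwater protection zone? yes] AND [Covered Operation (rule 3)? yes] AND [Scheduled Operation (rule 1)? yes] → satisfied.

Yes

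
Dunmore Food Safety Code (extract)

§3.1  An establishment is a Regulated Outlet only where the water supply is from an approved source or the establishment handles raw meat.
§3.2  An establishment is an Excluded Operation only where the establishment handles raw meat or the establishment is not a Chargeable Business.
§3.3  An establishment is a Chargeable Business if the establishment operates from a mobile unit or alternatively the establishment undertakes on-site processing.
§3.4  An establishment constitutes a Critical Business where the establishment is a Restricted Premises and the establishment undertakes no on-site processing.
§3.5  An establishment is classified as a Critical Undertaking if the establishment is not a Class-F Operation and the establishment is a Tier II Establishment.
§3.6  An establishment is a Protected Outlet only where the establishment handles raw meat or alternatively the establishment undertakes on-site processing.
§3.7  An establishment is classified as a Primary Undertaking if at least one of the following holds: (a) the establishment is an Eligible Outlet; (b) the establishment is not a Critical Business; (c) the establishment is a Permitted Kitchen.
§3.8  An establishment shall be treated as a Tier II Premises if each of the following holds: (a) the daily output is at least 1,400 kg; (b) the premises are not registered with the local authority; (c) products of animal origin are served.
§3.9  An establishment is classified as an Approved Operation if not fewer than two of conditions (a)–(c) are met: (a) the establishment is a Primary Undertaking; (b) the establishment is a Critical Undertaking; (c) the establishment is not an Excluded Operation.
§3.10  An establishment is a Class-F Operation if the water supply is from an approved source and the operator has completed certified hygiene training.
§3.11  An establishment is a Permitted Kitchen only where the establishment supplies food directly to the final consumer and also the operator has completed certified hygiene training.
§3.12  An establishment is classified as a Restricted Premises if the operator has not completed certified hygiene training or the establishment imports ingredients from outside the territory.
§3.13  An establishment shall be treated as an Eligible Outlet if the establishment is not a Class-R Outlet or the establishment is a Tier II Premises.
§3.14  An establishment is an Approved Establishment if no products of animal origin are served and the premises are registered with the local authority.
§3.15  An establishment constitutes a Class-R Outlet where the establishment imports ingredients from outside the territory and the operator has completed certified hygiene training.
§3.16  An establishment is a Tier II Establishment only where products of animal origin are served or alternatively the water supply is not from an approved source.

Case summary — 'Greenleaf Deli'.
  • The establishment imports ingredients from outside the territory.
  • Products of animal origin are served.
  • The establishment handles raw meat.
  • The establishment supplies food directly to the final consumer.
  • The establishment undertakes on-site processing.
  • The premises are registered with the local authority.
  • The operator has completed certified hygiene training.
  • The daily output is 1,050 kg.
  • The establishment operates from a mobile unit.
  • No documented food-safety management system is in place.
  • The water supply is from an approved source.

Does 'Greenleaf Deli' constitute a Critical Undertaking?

§3.10 — Class-F Operation: [the water supply is from an approved source? yes] AND [the operator has completed certified hygiene training? yes] → satisfied.
§3.16 — Tier II Establishment: [products of animal origin are served? yes] OR [the water supply is not from an approved source? no] → satisfied.
§3.5 — Critical Undertaking: [not a Class-F Operation (§3.10)? no] AND [Tier II Establishment (§3.16)? yes] → not satisfied.

No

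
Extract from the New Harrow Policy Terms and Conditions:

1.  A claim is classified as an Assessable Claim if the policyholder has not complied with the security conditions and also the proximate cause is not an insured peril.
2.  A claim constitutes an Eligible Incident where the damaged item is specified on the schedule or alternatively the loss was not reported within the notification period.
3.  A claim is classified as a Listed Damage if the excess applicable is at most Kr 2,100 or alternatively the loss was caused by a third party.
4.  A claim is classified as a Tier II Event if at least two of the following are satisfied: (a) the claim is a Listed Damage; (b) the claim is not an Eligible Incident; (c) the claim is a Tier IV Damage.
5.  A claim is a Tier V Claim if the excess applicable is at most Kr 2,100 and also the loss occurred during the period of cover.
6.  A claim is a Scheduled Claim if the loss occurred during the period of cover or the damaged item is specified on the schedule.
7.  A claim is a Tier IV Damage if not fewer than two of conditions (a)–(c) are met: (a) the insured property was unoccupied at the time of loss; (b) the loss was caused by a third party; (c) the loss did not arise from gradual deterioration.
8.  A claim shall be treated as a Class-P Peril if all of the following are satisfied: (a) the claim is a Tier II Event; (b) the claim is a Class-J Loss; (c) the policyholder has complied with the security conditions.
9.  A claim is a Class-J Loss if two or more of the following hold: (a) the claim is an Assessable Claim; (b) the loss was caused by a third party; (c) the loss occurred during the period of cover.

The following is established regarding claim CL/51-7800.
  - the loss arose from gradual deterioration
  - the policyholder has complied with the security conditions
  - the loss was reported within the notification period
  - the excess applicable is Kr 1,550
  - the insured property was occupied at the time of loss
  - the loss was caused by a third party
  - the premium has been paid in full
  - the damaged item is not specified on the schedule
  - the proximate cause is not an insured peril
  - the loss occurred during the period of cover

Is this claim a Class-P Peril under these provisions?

Yes

paragraph 3 — Listed Damage: [excess applicable: Kr 1,550 ≤ Kr 2,100? yes] OR [the loss was caused by a third party? yes] → satisfied.
paragraph 2 — Eligible Incident: [the damaged item is specified on the schedule? no] OR [the loss was not reported within the notification period? no] → not satisfied.
paragraph 7 — Tier IV Damage: the insured property was unoccupied at the time of loss? no; the loss was caused by a third party? yes; the loss did not arise from gradual deterioration? no — 1 of 3 hold (need ≥2) → not satisfied.
paragraph 4 — Tier II Event: Listed Damage (paragraph 3)? yes; not an Eligible Incident (paragraph 2)? yes; Tier IV Damage (paragraph 7)? no — 2 of 3 hold (need ≥2) → satisfied.
paragraph 1 — Assessable Claim: [the policyholder has not complied with the security conditions? no] AND [the proximate cause is not an insured peril? yes] → not satisfied.
paragraph 9 — Class-J Loss: Assessable Claim (paragraph 1)? no; the loss was caused by a third party? yes; the loss occurred during the period of cover? yes — 2 of 3 hold (need ≥2) → satisfied.
paragraph 8 — Class-P Peril: [Tier II Event (paragraph 4)? yes] AND [Class-J Loss (paragraph 9)? yes] AND [the policyholder has complied with the security conditions? yes] → satisfied.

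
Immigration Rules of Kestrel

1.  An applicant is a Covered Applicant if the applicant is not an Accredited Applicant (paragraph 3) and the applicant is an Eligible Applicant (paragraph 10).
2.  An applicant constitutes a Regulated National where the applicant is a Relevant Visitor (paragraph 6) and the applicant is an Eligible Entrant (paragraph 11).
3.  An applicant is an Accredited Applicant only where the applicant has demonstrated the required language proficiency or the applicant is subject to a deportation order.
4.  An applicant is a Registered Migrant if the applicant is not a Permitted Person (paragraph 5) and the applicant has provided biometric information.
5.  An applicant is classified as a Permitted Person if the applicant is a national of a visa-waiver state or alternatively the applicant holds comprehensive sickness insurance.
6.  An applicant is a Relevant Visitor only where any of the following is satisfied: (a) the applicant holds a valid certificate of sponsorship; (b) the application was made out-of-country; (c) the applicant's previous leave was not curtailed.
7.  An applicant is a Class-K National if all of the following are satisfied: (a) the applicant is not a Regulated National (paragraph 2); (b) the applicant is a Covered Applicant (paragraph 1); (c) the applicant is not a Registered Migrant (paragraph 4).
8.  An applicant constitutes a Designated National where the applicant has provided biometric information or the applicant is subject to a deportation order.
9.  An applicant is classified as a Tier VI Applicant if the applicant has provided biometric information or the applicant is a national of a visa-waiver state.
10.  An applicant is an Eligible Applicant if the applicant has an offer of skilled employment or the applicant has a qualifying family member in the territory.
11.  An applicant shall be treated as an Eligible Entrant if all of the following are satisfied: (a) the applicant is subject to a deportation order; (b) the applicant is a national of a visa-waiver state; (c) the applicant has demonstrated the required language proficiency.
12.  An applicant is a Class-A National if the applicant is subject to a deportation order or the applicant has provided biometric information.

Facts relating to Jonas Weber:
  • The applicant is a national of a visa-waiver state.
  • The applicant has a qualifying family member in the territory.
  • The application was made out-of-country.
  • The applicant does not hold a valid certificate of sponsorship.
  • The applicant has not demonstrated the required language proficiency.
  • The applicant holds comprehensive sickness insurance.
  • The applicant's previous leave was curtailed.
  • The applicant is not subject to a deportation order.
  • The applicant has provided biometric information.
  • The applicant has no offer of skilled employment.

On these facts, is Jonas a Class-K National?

paragraph 6 — Relevant Visitor: [the applicant holds a valid certificate of sponsorship? no] OR [the application was made out-of-country? yes] OR [the applicant's previous leave was not curtailed? no] → satisfied.
paragraph 11 — Eligible Entrant: [the applicant is subject to a deportation order? no] AND [the applicant is a national of a visa-waiver state? yes] AND [the applicant has demonstrated the required language proficiency? no] → not satisfied.
paragraph 2 — Regulated National: [Relevant Visitor (paragraph 6)? yes] AND [Eligible Entrant (paragraph 11)? no] → not satisfied.
paragraph 3 — Accredited Applicant: [the applicant has demonstrated the required language proficiency? no] OR [the applicant is subject to a deportation order? no] → not satisfied.
paragraph 10 — Eligible Applicant: [the applicant has an offer of skilled employment? no] OR [the applicant has a qualifying family member in the territory? yes] → satisfied.
paragraph 1 — Covered Applicant: [not an Accredited Applicant (paragraph 3)? yes] AND [Eligible Applicant (paragraph 10)? yes] → satisfied.
paragraph 5 — Permitted Person: [the applicant is a national of a visa-waiver state? yes] OR [the applicant holds comprehensive sickness insurance? yes] → satisfied.
paragraph 4 — Registered Migrant: [not a Permitted Person (paragraph 5)? no] AND [the applicant has provided biometric information? yes] → not satisfied.
paragraph 7 — Class-K National: [not a Regulated National (paragraph 2)? yes] AND [Covered Applicant (paragraph 1)? yes] AND [not a Registered Migrant (paragraph 4)? yes] → satisfied.

Yes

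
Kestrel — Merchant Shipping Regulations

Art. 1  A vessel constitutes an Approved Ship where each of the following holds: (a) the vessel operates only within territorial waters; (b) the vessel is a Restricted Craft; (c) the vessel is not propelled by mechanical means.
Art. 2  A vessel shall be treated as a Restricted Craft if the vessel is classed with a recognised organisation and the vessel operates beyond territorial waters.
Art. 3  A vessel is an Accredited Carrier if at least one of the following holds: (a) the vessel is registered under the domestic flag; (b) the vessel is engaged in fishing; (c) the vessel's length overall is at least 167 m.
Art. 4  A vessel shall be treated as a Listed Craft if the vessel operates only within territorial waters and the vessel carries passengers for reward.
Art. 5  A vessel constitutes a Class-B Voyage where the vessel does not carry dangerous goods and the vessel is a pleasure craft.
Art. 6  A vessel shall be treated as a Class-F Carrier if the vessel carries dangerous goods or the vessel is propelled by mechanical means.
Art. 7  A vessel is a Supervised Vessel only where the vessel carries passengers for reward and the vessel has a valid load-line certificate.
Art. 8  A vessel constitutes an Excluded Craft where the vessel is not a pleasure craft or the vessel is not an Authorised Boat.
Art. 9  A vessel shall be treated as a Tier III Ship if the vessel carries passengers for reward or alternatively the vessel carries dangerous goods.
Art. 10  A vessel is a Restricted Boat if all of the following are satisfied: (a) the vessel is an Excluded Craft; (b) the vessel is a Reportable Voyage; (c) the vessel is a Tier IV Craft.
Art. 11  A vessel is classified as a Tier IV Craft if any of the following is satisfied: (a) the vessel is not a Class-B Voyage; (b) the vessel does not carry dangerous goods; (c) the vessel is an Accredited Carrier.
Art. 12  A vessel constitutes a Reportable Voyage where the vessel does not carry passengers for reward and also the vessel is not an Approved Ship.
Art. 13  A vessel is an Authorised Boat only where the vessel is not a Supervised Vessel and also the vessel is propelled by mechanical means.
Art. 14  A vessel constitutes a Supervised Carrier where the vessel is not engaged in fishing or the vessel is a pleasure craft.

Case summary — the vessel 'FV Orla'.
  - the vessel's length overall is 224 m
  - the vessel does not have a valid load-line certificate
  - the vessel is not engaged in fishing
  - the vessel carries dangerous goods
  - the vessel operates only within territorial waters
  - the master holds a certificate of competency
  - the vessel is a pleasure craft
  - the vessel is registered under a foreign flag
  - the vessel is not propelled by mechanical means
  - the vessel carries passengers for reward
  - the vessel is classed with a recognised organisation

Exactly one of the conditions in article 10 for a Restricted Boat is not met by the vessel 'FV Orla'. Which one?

article 7 — Supervised Vessel: [the vessel carries passengers for reward? yes] AND [the vessel has a valid load-line certificate? no] → not satisfied.
article 13 — Authorised Boat: [not a Supervised Vessel (article 7)? yes] AND [the vessel is propelled by mechanical means? no] → not satisfied.
article 8 — Excluded Craft: [the vessel is not a pleasure craft? no] OR [not an Authorised Boat (article 13)? yes] → satisfied.
article 2 — Restricted Craft: [the vessel is classed with a recognised organisation? yes] AND [the vessel operates beyond territorial waters? no] → not satisfied.
article 1 — Approved Ship: [the vessel operates only within territorial waters? yes] AND [Restricted Craft (article 2)? no] AND [the vessel is not propelled by mechanical means? yes] → not satisfied.
article 12 — Reportable Voyage: [the vessel does not carry passengers for reward? no] AND [not an Approved Ship (article 1)? yes] → not satisfied.
article 5 — Class-B Voyage: [the vessel does not carry dangerous goods? no] AND [the vessel is a pleasure craft? yes] → not satisfied.
article 3 — Accredited Carrier: [the vessel is registered under the domestic flag? no] OR [the vessel is engaged in fishing? no] OR [vessel's length overall: 224 m ≥ 167 m? yes] → satisfied.
article 11 — Tier IV Craft: [not a Class-B Voyage (article 5)? yes] OR [the vessel does not carry dangerous goods? no] OR [Accredited Carrier (article 3)? yes] → satisfied.
article 10 — Restricted Boat: [Excluded Craft (article 8)? yes] AND [Reportable Voyage (article 12)? no] AND [Tier IV Craft (article 11)? yes] → not satisfied.

Reportable Voyage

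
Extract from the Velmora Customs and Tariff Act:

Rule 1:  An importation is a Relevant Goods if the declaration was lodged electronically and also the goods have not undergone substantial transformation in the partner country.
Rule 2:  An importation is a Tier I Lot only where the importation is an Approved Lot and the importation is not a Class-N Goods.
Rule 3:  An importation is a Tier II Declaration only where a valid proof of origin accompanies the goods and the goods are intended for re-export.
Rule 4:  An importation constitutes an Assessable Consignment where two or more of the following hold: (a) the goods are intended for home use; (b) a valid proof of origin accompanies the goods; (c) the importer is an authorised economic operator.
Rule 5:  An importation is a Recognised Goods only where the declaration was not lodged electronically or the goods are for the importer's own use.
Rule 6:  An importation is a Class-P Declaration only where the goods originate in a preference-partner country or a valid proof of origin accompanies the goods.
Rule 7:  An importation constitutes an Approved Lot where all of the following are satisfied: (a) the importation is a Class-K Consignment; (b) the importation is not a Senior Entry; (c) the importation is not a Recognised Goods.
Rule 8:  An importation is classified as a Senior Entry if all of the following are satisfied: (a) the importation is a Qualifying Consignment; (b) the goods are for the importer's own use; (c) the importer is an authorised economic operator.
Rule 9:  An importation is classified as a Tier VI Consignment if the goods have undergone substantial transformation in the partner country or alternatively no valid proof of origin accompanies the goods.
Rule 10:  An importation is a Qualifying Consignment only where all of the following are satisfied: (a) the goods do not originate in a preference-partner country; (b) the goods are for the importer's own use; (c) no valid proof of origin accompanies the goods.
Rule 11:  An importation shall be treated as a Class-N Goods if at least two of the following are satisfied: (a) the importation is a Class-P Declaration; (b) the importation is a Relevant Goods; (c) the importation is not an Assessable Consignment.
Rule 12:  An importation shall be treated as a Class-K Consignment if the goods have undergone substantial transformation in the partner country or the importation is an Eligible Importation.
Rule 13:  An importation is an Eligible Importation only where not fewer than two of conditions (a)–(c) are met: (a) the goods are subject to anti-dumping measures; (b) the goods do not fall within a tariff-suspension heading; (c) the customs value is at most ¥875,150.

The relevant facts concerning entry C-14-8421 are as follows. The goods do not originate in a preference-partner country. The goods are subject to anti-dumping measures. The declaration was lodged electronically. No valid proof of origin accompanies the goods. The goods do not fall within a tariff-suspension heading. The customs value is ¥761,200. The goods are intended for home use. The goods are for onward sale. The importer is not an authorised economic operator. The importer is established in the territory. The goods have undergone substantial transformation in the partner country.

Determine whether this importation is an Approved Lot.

Yes

rule 13 — Eligible Importation: the goods are subject to anti-dumping measures? yes; the goods do not fall within a tariff-suspension heading? yes; customs value: ¥761,200 ≤ ¥875,150? yes — 3 of 3 hold (need ≥2) → satisfied.
rule 12 — Class-K Consignment: [the goods have undergone substantial transformation in the partner country? yes] OR [Eligible Importation (rule 13)? yes] → satisfied.
rule 10 — Qualifying Consignment: [the goods do not originate in a preference-partner country? yes] AND [the goods are for the importer's own use? no] AND [no valid proof of origin accompanies the goods? yes] → not satisfied.
rule 8 — Senior Entry: [Qualifying Consignment (rule 10)? no] AND [the goods are for the importer's own use? no] AND [the importer is an authorised economic operator? no] → not satisfied.
rule 5 — Recognised Goods: [the declaration was not lodged electronically? no] OR [the goods are for the importer's own use? no] → not satisfied.
rule 7 — Approved Lot: [Class-K Consignment (rule 12)? yes] AND [not a Senior Entry (rule 8)? yes] AND [not a Recognised Goods (rule 5)? yes] → satisfied.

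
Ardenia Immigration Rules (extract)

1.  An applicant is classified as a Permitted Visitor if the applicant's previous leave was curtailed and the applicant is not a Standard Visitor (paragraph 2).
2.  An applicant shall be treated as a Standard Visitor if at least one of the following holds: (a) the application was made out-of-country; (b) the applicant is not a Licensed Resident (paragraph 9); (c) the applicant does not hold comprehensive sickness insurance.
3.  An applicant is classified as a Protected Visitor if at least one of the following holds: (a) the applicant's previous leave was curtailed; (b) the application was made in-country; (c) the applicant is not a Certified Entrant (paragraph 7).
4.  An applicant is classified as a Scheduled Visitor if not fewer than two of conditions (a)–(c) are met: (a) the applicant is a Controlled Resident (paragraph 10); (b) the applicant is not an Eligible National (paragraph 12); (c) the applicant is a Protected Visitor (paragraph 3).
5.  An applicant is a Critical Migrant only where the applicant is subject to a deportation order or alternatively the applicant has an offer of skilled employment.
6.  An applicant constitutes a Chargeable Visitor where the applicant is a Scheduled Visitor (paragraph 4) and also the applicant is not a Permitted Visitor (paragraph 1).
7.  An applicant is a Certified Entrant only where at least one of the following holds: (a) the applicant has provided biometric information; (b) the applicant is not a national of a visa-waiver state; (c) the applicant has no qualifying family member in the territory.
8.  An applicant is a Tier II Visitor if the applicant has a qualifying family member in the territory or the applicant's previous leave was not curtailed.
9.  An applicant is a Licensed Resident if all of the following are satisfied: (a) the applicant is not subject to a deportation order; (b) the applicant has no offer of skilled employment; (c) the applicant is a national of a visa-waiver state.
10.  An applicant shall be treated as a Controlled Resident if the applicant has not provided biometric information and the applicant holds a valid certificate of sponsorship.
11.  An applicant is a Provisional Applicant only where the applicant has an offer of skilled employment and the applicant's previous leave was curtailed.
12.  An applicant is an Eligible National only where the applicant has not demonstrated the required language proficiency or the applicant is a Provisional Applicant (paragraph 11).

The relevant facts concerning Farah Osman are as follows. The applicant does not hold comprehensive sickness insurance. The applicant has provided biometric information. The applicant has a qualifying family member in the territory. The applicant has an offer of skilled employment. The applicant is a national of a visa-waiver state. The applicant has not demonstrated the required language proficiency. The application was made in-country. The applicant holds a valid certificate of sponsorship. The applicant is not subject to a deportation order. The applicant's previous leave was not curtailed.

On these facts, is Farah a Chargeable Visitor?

paragraph 10 — Controlled Resident: [the applicant has not provided biometric information? no] AND [the applicant holds a valid certificate of sponsorship? yes] → not satisfied.
paragraph 11 — Provisional Applicant: [the applicant has an offer of skilled employment? yes] AND [the applicant's previous leave was curtailed? no] → not satisfied.
paragraph 12 — Eligible National: [the applicant has not demonstrated the required language proficiency? yes] OR [Provisional Applicant (paragraph 11)? no] → satisfied.
paragraph 7 — Certified Entrant: [the applicant has provided biometric information? yes] OR [the applicant is not a national of a visa-waiver state? no] OR [the applicant has no qualifying family member in the territory? no] → satisfied.
paragraph 3 — Protected Visitor: [the applicant's previous leave was curtailed? no] OR [the application was made in-country? yes] OR [not a Certified Entrant (paragraph 7)? no] → satisfied.
paragraph 4 — Scheduled Visitor: Controlled Resident (paragraph 10)? no; not an Eligible National (paragraph 12)? no; Protected Visitor (paragraph 3)? yes — 1 of 3 hold (need ≥2) → not satisfied.
paragraph 9 — Licensed Resident: [the applicant is not subject to a deportation order? yes] AND [the applicant has no offer of skilled employment? no] AND [the applicant is a national of a visa-waiver state? yes] → not satisfied.
paragraph 2 — Standard Visitor: [the application was made out-of-country? no] OR [not a Licensed Resident (paragraph 9)? yes] OR [the applicant does not hold comprehensive sickness insurance? yes] → satisfied.
paragraph 1 — Permitted Visitor: [the applicant's previous leave was curtailed? no] AND [not a Standard Visitor (paragraph 2)? no] → not satisfied.
paragraph 6 — Chargeable Visitor: [Scheduled Visitor (paragraph 4)? no] AND [not a Permitted Visitor (paragraph 1)? yes] → not satisfied.

No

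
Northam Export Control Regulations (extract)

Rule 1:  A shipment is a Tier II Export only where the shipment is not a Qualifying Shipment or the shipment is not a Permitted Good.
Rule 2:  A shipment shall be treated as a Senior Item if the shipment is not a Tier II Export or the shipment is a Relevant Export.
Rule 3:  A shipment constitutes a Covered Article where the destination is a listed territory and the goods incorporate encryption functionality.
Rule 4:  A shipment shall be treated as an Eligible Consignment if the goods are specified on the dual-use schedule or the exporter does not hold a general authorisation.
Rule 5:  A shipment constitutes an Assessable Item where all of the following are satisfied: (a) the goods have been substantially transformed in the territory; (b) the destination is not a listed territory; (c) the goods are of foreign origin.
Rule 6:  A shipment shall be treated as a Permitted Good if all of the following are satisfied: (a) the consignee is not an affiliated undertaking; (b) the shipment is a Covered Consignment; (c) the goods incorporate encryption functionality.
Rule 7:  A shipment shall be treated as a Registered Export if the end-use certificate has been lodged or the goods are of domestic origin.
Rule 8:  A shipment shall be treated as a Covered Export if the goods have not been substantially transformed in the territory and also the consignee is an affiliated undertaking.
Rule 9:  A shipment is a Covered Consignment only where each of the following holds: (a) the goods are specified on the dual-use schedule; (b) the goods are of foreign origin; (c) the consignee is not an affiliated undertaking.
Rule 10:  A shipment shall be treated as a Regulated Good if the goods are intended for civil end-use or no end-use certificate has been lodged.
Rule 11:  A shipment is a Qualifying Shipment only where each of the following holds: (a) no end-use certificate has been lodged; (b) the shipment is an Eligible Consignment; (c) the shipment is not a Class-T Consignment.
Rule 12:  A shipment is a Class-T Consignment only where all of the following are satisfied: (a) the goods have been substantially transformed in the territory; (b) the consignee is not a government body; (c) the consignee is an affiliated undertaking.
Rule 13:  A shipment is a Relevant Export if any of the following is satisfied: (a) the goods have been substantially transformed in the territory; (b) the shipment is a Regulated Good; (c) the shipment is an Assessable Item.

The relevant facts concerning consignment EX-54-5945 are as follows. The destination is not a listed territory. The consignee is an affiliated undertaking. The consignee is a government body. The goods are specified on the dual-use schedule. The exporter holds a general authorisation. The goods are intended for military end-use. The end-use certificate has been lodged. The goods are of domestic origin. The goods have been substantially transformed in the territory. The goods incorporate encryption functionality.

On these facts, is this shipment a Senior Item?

Yes

rule 4 — Eligible Consignment: [the goods are specified on the dual-use schedule? yes] OR [the exporter does not hold a general authorisation? no] → satisfied.
rule 12 — Class-T Consignment: [the goods have been substantially transformed in the territory? yes] AND [the consignee is not a government body? no] AND [the consignee is an affiliated undertaking? yes] → not satisfied.
rule 11 — Qualifying Shipment: [no end-use certificate has been lodged? no] AND [Eligible Consignment (rule 4)? yes] AND [not a Class-T Consignment (rule 12)? yes] → not satisfied.
rule 9 — Covered Consignment: [the goods are specified on the dual-use schedule? yes] AND [the goods are of foreign origin? no] AND [the consignee is not an affiliated undertaking? no] → not satisfied.
rule 6 — Permitted Good: [the consignee is not an affiliated undertaking? no] AND [Covered Consignment (rule 9)? no] AND [the goods incorporate encryption functionality? yes] → not satisfied.
rule 1 — Tier II Export: [not a Qualifying Shipment (rule 11)? yes] OR [not a Permitted Good (rule 6)? yes] → satisfied.
rule 10 — Regulated Good: [the goods are intended for civil end-use? no] OR [no end-use certificate has been lodged? no] → not satisfied.
rule 5 — Assessable Item: [the goods have been substantially transformed in the territory? yes] AND [the destination is not a listed territory? yes] AND [the goods are of foreign origin? no] → not satisfied.
rule 13 — Relevant Export: [the goods have been substantially transformed in the territory? yes] OR [Regulated Good (rule 10)? no] OR [Assessable Item (rule 5)? no] → satisfied.
rule 2 — Senior Item: [not a Tier II Export (rule 1)? no] OR [Relevant Export (rule 13)? yes] → satisfied.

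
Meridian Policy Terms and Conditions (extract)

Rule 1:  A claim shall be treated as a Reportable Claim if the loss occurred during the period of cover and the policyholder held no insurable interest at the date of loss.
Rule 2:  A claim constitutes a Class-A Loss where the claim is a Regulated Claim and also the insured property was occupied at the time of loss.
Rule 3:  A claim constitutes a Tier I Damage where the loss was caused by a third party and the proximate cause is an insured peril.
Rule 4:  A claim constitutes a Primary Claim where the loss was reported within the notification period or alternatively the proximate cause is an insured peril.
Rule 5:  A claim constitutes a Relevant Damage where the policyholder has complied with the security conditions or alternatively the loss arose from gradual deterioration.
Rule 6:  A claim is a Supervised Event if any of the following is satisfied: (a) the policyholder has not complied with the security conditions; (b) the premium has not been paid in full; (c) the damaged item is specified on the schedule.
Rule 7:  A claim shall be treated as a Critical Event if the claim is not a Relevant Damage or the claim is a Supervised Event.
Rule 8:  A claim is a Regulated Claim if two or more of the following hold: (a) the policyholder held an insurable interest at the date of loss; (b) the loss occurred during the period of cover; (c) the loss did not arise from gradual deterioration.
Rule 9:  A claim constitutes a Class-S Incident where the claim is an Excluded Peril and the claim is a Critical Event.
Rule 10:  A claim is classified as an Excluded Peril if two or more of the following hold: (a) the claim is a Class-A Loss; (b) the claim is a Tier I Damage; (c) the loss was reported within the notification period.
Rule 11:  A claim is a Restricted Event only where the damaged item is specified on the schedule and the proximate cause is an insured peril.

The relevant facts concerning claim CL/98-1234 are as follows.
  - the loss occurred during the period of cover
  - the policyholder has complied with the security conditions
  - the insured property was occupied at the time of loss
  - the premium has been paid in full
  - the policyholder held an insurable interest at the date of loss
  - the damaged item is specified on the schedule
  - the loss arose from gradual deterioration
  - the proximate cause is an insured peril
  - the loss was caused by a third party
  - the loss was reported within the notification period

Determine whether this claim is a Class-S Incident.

Under rule 8: the policyholder held an insurable interest at the date of loss? yes; the loss occurred during the period of cover? yes; the loss did not arise from gradual deterioration? no — 2 of 3 hold (need ≥2) → satisfied.
Under rule 2: Regulated Claim (rule 8)? yes; and the insured property was occupied at the time of loss? yes. So the claim is a Class-A Loss.
Under rule 3: the loss was caused by a third party? yes; and the proximate cause is an insured peril? yes. So the claim is a Tier I Damage.
Under rule 10: Class-A Loss (rule 2)? yes; Tier I Damage (rule 3)? yes; the loss was reported within the notification period? yes — 3 of 3 hold (need ≥2) → satisfied.
Under rule 5: the policyholder has complied with the security conditions? yes; or the loss arose from gradual deterioration? yes. So the claim is a Relevant Damage.
Under rule 6: the policyholder has not complied with the security conditions? no; or the premium has not been paid in full? no; or the damaged item is specified on the schedule? yes. So the claim is a Supervised Event.
Under rule 7: not a Relevant Damage (rule 5)? no; or Supervised Event (rule 6)? yes. So the claim is a Critical Event.
Under rule 9: Excluded Peril (rule 10)? yes; and Critical Event (rule 7)? yes. So the claim is a Class-S Incident.

Yes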